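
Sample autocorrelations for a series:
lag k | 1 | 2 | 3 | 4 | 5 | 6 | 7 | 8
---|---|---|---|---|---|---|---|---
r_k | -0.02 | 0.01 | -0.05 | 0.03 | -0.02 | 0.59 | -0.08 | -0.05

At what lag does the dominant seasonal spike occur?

The largest autocorrelation is r_6 = 0.59; the remaining lags stay at or below 0.03.
The dominant spike at lag 6 indicates a seasonal period of 6.

6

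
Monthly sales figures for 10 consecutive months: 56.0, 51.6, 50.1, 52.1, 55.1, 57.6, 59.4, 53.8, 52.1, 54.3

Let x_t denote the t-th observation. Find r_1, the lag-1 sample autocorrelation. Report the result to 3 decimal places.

0.426

Mean x̄ = (56.0 + 51.6 + 50.1 + 52.1 + 55.1 + 57.6 + 59.4 + 53.8 + 52.1 + 54.3)/10 = 54.2100
Numerator Σ_{t=1}^{9}(x_t−x̄)(x_{t+1}−x̄) = 32.0079
Denominator Σ(x_t−x̄)² = 75.2090
r_1 = 32.0079 / 75.2090 = 0.426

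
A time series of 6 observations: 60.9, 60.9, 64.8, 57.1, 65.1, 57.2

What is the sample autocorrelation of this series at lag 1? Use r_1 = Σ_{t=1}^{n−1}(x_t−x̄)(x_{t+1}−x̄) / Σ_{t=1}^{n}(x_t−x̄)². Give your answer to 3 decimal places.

-0.768

Mean x̄ = (60.9 + 60.9 + 64.8 + 57.1 + 65.1 + 57.2)/6 = 61.0000
Deviations from mean: -0.1000, -0.1000, 3.8000, -3.9000, 4.1000, -3.8000
Σ(x_t−x̄)(x_{t+1}−x̄) = (0.0100) + (-0.3800) + (-14.8200) + (-15.9900) + (-15.5800) = -46.7600
Denominator Σ(x_t−x̄)² = 60.9200
r_1 = -46.7600 / 60.9200 = -0.768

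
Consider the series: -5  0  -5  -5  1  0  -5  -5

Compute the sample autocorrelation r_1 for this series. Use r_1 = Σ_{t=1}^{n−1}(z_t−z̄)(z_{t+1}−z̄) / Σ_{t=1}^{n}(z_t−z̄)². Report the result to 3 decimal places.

-0.111

Mean z̄ = (-5 + 0 − 5 − 5 + 1 + 0 − 5 − 5)/8 = -3.0000
Deviations from mean: -2.0000, 3.0000, -2.0000, -2.0000, 4.0000, 3.0000, -2.0000, -2.0000
Σ(z_t−z̄)(z_{t+1}−z̄) = (-6.0000) + (-6.0000) + (4.0000) + (-8.0000) + (12.0000) + (-6.0000) + (4.0000) = -6.0000
Denominator Σ(z_t−z̄)² = 54.0000
r_1 = -6.0000 / 54.0000 = -0.111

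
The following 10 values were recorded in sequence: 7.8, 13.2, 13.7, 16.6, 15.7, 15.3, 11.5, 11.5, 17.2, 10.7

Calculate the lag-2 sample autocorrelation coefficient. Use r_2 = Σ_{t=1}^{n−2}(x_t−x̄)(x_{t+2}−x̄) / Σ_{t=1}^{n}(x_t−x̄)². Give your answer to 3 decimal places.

Mean x̄ = (7.8 + 13.2 + 13.7 + 16.6 + 15.7 + 15.3 + 11.5 + 11.5 + 17.2 + 10.7)/10 = 13.3200
Numerator Σ_{t=1}^{8}(x_t−x̄)(x_{t+2}−x̄) = -5.3208
Denominator Σ(x_t−x̄)² = 79.5160
r_2 = -5.3208 / 79.5160 = -0.067

-0.067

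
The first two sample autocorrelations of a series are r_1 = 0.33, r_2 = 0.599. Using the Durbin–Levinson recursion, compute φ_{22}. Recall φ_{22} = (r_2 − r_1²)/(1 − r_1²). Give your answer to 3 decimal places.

0.550

φ_{22} = (r_2 − r_1²) / (1 − r_1²)
r_1² = (0.33)² = 0.1089
Numerator = 0.599 − 0.1089 = 0.4901; denominator = 1 − 0.1089 = 0.8911
φ_{22} = 0.4901 / 0.8911 = 0.550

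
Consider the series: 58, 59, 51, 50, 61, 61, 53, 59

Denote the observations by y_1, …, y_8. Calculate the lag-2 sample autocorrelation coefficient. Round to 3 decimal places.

Mean ȳ = (58 + 59 + 51 + 50 + 61 + 61 + 53 + 59)/8 = 56.5000
Deviations from mean: 1.5000, 2.5000, -5.5000, -6.5000, 4.5000, 4.5000, -3.5000, 2.5000
Σ(y_t−ȳ)(y_{t+2}−ȳ) = (-8.2500) + (-16.2500) + (-24.7500) + (-29.2500) + (-15.7500) + (11.2500) = -83.0000
Denominator Σ(y_t−ȳ)² = 140.0000
r_2 = -83.0000 / 140.0000 = -0.593

-0.593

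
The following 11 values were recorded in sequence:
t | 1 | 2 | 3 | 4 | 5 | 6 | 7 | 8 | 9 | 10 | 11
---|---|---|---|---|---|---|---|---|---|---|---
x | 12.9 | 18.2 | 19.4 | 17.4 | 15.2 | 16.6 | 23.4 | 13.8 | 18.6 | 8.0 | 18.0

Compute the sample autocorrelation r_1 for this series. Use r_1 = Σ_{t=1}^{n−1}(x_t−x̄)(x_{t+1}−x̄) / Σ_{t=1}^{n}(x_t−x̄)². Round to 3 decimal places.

-0.337

Mean x̄ = (12.9 + 18.2 + 19.4 + 17.4 + 15.2 + 16.6 + 23.4 + 13.8 + 18.6 + 8.0 + 18.0)/11 = 16.5000
Numerator Σ_{t=1}^{10}(x_t−x̄)(x_{t+1}−x̄) = -54.0900
Denominator Σ(x_t−x̄)² = 160.5800
r_1 = -54.0900 / 160.5800 = -0.337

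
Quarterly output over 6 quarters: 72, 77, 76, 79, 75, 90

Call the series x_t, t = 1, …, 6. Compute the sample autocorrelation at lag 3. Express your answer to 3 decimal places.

Mean x̄ = (72 + 77 + 76 + 79 + 75 + 90)/6 = 78.1667
Numerator Σ_{t=1}^{3}(x_t−x̄)(x_{t+3}−x̄) = -27.0833
Denominator Σ(x_t−x̄)² = 194.8333
r_3 = -27.0833 / 194.8333 = -0.139

-0.139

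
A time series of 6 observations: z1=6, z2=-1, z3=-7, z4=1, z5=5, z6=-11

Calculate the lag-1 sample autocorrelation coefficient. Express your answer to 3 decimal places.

Mean z̄ = (6 − 1 − 7 + 1 + 5 − 11)/6 = -1.1667
Deviations from mean: 7.1667, 0.1667, -5.8333, 2.1667, 6.1667, -9.8333
Numerator Σ_{t=1}^{5}(z_t−z̄)(z_{t+1}−z̄) = -59.6944
Denominator Σ(z_t−z̄)² = 224.8333
r_1 = -59.6944 / 224.8333 = -0.266

-0.266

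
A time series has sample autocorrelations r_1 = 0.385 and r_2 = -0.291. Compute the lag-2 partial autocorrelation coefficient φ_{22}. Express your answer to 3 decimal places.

-0.516

φ_{22} = (r_2 − r_1²) / (1 − r_1²)
r_1² = (0.385)² = 0.148225
Numerator = -0.291 − 0.1482 = -0.4392; denominator = 1 − 0.1482 = 0.8518
φ_{22} = -0.4392 / 0.8518 = -0.516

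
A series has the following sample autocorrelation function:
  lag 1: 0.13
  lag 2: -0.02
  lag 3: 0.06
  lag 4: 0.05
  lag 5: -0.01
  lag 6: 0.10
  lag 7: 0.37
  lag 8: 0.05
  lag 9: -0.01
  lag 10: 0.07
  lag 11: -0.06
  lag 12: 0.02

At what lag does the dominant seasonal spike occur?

7

The largest autocorrelation is r_7 = 0.37; the remaining lags stay at or below 0.13.
The dominant spike at lag 7 indicates a seasonal period of 7.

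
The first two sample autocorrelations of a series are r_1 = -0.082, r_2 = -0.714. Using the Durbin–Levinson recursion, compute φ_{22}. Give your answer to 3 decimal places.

φ_{22} = (r_2 − r_1²) / (1 − r_1²)
r_1² = (-0.082)² = 0.006724
Numerator = -0.714 − 0.0067 = -0.7207; denominator = 1 − 0.0067 = 0.9933
φ_{22} = -0.7207 / 0.9933 = -0.726

-0.726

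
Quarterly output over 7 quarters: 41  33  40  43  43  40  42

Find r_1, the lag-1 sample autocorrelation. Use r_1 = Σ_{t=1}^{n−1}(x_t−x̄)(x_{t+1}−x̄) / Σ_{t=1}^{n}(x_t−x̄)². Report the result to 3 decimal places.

0.031

Mean x̄ = (41 + 33 + 40 + 43 + 43 + 40 + 42)/7 = 40.2857
Deviations from mean: 0.7143, -7.2857, -0.2857, 2.7143, 2.7143, -0.2857, 1.7143
Numerator Σ_{t=1}^{6}(x_t−x̄)(x_{t+1}−x̄) = 2.2041
Denominator Σ(x_t−x̄)² = 71.4286
r_1 = 2.2041 / 71.4286 = 0.031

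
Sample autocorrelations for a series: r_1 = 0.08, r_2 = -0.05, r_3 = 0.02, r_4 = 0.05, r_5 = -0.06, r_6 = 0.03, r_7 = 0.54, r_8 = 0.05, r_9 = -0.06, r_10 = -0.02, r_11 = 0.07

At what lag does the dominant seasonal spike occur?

7

The largest autocorrelation is r_7 = 0.54; the remaining lags stay at or below 0.08.
The dominant spike at lag 7 indicates a seasonal period of 7.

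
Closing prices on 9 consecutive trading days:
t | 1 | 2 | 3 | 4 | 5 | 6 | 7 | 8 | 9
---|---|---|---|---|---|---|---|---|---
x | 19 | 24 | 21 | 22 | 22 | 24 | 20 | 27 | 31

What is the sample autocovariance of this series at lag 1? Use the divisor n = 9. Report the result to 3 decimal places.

1.469

Mean x̄ = (19 + 24 + 21 + 22 + 22 + 24 + 20 + 27 + 31)/9 = 23.3333
Σ_{t=1}^{8}(x_t−x̄)(x_{t+1}−x̄) = 13.2222
γ_1 = 13.2222 / 9 = 1.469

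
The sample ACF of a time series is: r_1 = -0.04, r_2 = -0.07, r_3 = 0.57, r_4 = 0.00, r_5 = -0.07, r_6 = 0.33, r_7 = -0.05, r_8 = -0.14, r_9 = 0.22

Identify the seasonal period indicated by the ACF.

3

The largest autocorrelation is r_3 = 0.57, with weaker echoes at lags 6 (0.33) and 9 (0.22); the remaining lags stay at or below 0.00.
The dominant spike at lag 3 indicates a seasonal period of 3.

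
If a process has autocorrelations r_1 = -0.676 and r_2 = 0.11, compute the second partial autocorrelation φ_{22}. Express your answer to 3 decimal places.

φ_{22} = (r_2 − r_1²) / (1 − r_1²)
r_1² = (-0.676)² = 0.456976
Numerator = 0.11 − 0.4570 = -0.3470; denominator = 1 − 0.4570 = 0.5430
φ_{22} = -0.3470 / 0.5430 = -0.639

-0.639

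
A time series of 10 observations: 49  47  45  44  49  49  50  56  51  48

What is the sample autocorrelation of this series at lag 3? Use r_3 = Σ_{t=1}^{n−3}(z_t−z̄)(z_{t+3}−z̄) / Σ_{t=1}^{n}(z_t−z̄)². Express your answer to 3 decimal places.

Mean z̄ = (49 + 47 + 45 + 44 + 49 + 49 + 50 + 56 + 51 + 48)/10 = 48.8000
Numerator Σ_{t=1}^{7}(z_t−z̄)(z_{t+3}−z̄) = -6.9200
Denominator Σ(z_t−z̄)² = 99.6000
r_3 = -6.9200 / 99.6000 = -0.069

-0.069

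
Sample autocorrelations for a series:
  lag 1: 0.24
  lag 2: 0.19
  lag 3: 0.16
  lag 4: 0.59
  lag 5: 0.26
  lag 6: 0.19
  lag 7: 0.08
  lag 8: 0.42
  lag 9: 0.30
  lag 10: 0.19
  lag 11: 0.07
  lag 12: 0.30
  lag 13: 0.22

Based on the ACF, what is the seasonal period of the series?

The largest autocorrelation is r_4 = 0.59, with a weaker echo at lag 8 (0.42); the remaining lags stay at or below 0.30.
The dominant spike at lag 4 indicates a seasonal period of 4.

4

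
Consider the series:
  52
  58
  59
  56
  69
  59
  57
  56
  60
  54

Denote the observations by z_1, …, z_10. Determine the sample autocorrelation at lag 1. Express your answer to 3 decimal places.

Mean z̄ = (52 + 58 + 59 + 56 + 69 + 59 + 57 + 56 + 60 + 54)/10 = 58.0000
Numerator Σ_{t=1}^{9}(z_t−z̄)(z_{t+1}−z̄) = -24.0000
Denominator Σ(z_t−z̄)² = 188.0000
r_1 = -24.0000 / 188.0000 = -0.128

-0.128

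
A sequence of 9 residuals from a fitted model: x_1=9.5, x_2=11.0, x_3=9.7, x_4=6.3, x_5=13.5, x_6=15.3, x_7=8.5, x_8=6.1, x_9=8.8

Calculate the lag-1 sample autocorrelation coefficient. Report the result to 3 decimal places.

0.115

Mean x̄ = (9.5 + 11.0 + 9.7 + 6.3 + 13.5 + 15.3 + 8.5 + 6.1 + 8.8)/9 = 9.8556
Numerator Σ_{t=1}^{8}(x_t−x̄)(x_{t+1}−x̄) = 8.5269
Denominator Σ(x_t−x̄)² = 74.0822
r_1 = 8.5269 / 74.0822 = 0.115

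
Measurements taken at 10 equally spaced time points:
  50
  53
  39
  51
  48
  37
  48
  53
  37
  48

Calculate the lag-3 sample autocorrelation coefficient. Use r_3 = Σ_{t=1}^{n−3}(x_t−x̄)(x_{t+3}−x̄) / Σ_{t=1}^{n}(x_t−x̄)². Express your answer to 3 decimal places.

Mean x̄ = (50 + 53 + 39 + 51 + 48 + 37 + 48 + 53 + 37 + 48)/10 = 46.4000
Numerator Σ_{t=1}^{7}(x_t−x̄)(x_{t+3}−x̄) = 205.5200
Denominator Σ(x_t−x̄)² = 360.4000
r_3 = 205.5200 / 360.4000 = 0.570

0.570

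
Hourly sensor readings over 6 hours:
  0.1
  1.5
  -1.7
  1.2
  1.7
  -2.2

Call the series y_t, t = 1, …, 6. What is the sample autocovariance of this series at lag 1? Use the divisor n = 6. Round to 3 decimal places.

Mean ȳ = (0.1 + 1.5 − 1.7 + 1.2 + 1.7 − 2.2)/6 = 0.1000
Deviations: 0.0000, 1.4000, -1.8000, 1.1000, 1.6000, -2.3000
Σ_{t=1}^{5}(y_t−ȳ)(y_{t+1}−ȳ) = -6.4200
γ_1 = -6.4200 / 6 = -1.070

-1.070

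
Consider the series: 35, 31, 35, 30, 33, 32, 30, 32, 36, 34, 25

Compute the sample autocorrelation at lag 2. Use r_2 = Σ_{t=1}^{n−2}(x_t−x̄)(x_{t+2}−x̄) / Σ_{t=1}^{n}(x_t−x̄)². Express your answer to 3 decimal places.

-0.252

Mean x̄ = (35 + 31 + 35 + 30 + 33 + 32 + 30 + 32 + 36 + 34 + 25)/11 = 32.0909
Numerator Σ_{t=1}^{9}(x_t−x̄)(x_{t+2}−x̄) = -24.3802
Denominator Σ(x_t−x̄)² = 96.9091
r_2 = -24.3802 / 96.9091 = -0.252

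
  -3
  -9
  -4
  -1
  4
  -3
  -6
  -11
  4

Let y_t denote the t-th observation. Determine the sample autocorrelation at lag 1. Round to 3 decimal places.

-0.076

Mean ȳ = (-3 − 9 − 4 − 1 + 4 − 3 − 6 − 11 + 4)/9 = -3.2222
Numerator Σ_{t=1}^{8}(y_t−ȳ)(y_{t+1}−ȳ) = -16.0494
Denominator Σ(y_t−ȳ)² = 211.5556
r_1 = -16.0494 / 211.5556 = -0.076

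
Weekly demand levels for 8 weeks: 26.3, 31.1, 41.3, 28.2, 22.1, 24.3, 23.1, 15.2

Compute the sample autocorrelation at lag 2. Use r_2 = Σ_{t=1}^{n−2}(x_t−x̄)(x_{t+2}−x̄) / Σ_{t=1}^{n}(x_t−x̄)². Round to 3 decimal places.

Mean x̄ = (26.3 + 31.1 + 41.3 + 28.2 + 22.1 + 24.3 + 23.1 + 15.2)/8 = 26.4500
Deviations from mean: -0.1500, 4.6500, 14.8500, 1.7500, -4.3500, -2.1500, -3.3500, -11.2500
Numerator Σ_{t=1}^{6}(x_t−x̄)(x_{t+2}−x̄) = -23.6900
Denominator Σ(x_t−x̄)² = 406.5600
r_2 = -23.6900 / 406.5600 = -0.058

-0.058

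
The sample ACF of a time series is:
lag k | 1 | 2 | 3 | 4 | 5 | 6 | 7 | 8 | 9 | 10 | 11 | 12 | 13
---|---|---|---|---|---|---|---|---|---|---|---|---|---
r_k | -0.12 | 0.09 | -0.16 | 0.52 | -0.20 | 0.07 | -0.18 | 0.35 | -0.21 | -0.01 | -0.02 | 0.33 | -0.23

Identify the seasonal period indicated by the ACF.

4

The largest autocorrelation is r_4 = 0.52, with weaker echoes at lags 8 (0.35) and 12 (0.33); the remaining lags stay at or below 0.09.
The dominant spike at lag 4 indicates a seasonal period of 4.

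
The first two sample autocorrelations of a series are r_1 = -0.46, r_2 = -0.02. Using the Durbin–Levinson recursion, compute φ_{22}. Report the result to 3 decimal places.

-0.294

φ_{22} = (r_2 − r_1²) / (1 − r_1²)
r_1² = (-0.46)² = 0.2116
Numerator = -0.02 − 0.2116 = -0.2316; denominator = 1 − 0.2116 = 0.7884
φ_{22} = -0.2316 / 0.7884 = -0.294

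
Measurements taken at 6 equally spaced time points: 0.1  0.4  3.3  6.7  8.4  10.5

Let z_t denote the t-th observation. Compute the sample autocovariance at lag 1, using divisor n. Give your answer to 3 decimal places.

8.637

Mean z̄ = (0.1 + 0.4 + 3.3 + 6.7 + 8.4 + 10.5)/6 = 4.9000
Σ_{t=1}^{5}(z_t−z̄)(z_{t+1}−z̄) = 51.8200
γ_1 = 51.8200 / 6 = 8.637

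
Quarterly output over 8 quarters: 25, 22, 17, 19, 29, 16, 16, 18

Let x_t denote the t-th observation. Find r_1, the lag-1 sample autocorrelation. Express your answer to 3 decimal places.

Mean x̄ = (25 + 22 + 17 + 19 + 29 + 16 + 16 + 18)/8 = 20.2500
Σ(x_t−x̄)(x_{t+1}−x̄) = (8.3125) + (-5.6875) + (4.0625) + (-10.9375) + (-37.1875) + (18.0625) + (9.5625) = -13.8125
Denominator Σ(x_t−x̄)² = 155.5000
r_1 = -13.8125 / 155.5000 = -0.089

-0.089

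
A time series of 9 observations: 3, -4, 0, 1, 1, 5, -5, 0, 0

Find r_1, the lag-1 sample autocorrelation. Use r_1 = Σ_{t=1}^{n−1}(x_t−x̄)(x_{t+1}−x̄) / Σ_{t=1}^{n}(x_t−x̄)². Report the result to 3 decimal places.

Mean x̄ = (3 − 4 + 0 + 1 + 1 + 5 − 5 + 0 + 0)/9 = 0.1111
Numerator Σ_{t=1}^{8}(x_t−x̄)(x_{t+1}−x̄) = -30.7901
Denominator Σ(x_t−x̄)² = 76.8889
r_1 = -30.7901 / 76.8889 = -0.400

-0.400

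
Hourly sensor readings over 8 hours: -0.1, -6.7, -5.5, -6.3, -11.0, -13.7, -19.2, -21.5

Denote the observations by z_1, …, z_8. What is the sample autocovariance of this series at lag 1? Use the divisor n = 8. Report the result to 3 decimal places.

25.320

Mean z̄ = (-0.1 − 6.7 − 5.5 − 6.3 − 11.0 − 13.7 − 19.2 − 21.5)/8 = -10.5000
Deviations: 10.4000, 3.8000, 5.0000, 4.2000, -0.5000, -3.2000, -8.7000, -11.0000
Σ_{t=1}^{7}(z_t−z̄)(z_{t+1}−z̄) = 202.5600
γ_1 = 202.5600 / 8 = 25.320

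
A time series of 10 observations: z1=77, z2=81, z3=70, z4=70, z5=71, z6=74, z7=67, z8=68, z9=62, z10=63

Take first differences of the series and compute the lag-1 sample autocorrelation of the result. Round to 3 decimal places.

-0.532

First differences Δz: 4, -11, 0, 1, 3, -7, 1, -6, 1
Mean of differences = -1.5556
Numerator Σ(Δz_t−Δz̄)(Δz_{t+1}−Δz̄) = -112.9753
Denominator Σ(Δz_t−Δz̄)² = 212.2222
r_1(Δz) = -112.9753 / 212.2222 = -0.532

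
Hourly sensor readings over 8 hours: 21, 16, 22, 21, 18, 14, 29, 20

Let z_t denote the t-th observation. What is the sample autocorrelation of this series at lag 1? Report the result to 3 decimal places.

-0.378

Mean z̄ = (21 + 16 + 22 + 21 + 18 + 14 + 29 + 20)/8 = 20.1250
Σ(z_t−z̄)(z_{t+1}−z̄) = (-3.6094) + (-7.7344) + (1.6406) + (-1.8594) + (13.0156) + (-54.3594) + (-1.1094) = -54.0156
Denominator Σ(z_t−z̄)² = 142.8750
r_1 = -54.0156 / 142.8750 = -0.378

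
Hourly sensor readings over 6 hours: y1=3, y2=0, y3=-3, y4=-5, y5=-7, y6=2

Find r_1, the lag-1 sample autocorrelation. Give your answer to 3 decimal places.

Mean ȳ = (3 + 0 − 3 − 5 − 7 + 2)/6 = -1.6667
Deviations from mean: 4.6667, 1.6667, -1.3333, -3.3333, -5.3333, 3.6667
Σ(y_t−ȳ)(y_{t+1}−ȳ) = (7.7778) + (-2.2222) + (4.4444) + (17.7778) + (-19.5556) = 8.2222
Denominator Σ(y_t−ȳ)² = 79.3333
r_1 = 8.2222 / 79.3333 = 0.104

0.104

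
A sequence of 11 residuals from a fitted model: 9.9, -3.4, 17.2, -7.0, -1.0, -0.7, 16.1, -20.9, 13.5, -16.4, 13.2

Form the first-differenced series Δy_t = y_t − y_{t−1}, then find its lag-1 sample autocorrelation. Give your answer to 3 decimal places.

First differences Δy: -13.3, 20.6, -24.2, 6.0, 0.3, 16.8, -37.0, 34.4, -29.9, 29.6
Mean of differences = 0.3300
Numerator Σ(Δy_t−Δȳ)(Δy_{t+1}−Δȳ) = -4714.6789
Denominator Σ(Δy_t−Δȳ)² = 5826.6610
r_1(Δy) = -4714.6789 / 5826.6610 = -0.809

-0.809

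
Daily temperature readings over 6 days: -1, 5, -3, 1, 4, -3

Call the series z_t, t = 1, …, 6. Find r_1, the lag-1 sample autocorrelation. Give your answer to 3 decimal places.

-0.584

Mean z̄ = (-1 + 5 − 3 + 1 + 4 − 3)/6 = 0.5000
Σ(z_t−z̄)(z_{t+1}−z̄) = (-6.7500) + (-15.7500) + (-1.7500) + (1.7500) + (-12.2500) = -34.7500
Denominator Σ(z_t−z̄)² = 59.5000
r_1 = -34.7500 / 59.5000 = -0.584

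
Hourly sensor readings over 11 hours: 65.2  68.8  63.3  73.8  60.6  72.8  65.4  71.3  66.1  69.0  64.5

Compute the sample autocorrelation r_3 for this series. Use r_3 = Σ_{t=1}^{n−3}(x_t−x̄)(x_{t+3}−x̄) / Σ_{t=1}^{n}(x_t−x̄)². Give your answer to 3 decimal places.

Mean x̄ = (65.2 + 68.8 + 63.3 + 73.8 + 60.6 + 72.8 + 65.4 + 71.3 + 66.1 + 69.0 + 64.5)/11 = 67.3455
Numerator Σ_{t=1}^{8}(x_t−x̄)(x_{t+3}−x̄) = -106.2226
Denominator Σ(x_t−x̄)² = 171.8073
r_3 = -106.2226 / 171.8073 = -0.618

-0.618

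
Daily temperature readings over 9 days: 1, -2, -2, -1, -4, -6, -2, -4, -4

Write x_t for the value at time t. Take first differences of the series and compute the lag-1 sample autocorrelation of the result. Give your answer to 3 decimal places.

-0.367

First differences Δx: -3, 0, 1, -3, -2, 4, -2, 0
Mean of differences = -0.6250
Numerator Σ(Δx_t−Δx̄)(Δx_{t+1}−Δx̄) = -14.6406
Denominator Σ(Δx_t−Δx̄)² = 39.8750
r_1(Δx) = -14.6406 / 39.8750 = -0.367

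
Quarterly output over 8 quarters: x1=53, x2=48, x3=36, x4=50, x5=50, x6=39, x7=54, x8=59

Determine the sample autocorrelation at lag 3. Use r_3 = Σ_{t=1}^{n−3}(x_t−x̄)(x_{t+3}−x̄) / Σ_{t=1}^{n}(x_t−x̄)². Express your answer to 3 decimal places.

Mean x̄ = (53 + 48 + 36 + 50 + 50 + 39 + 54 + 59)/8 = 48.6250
Deviations from mean: 4.3750, -0.6250, -12.6250, 1.3750, 1.3750, -9.6250, 5.3750, 10.3750
Σ(x_t−x̄)(x_{t+3}−x̄) = (6.0156) + (-0.8594) + (121.5156) + (7.3906) + (14.2656) = 148.3281
Denominator Σ(x_t−x̄)² = 411.8750
r_3 = 148.3281 / 411.8750 = 0.360

0.360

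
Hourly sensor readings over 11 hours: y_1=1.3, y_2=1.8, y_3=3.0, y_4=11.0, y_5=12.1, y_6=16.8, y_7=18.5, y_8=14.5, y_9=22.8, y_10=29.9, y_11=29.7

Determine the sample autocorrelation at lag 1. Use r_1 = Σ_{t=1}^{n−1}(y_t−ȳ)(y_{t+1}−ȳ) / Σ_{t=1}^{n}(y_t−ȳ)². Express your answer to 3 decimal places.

0.697

Mean ȳ = (1.3 + 1.8 + 3.0 + 11.0 + 12.1 + 16.8 + 18.5 + 14.5 + 22.8 + 29.9 + 29.7)/11 = 14.6727
Numerator Σ_{t=1}^{10}(y_t−ȳ)(y_{t+1}−ȳ) = 727.9074
Denominator Σ(y_t−ȳ)² = 1043.8418
r_1 = 727.9074 / 1043.8418 = 0.697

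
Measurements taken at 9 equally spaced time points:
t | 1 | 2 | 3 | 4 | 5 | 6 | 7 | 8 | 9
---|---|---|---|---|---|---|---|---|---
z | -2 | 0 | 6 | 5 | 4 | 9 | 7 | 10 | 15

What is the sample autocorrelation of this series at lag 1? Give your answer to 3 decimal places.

Mean z̄ = (-2 + 0 + 6 + 5 + 4 + 9 + 7 + 10 + 15)/9 = 6.0000
Numerator Σ_{t=1}^{8}(z_t−z̄)(z_{t+1}−z̄) = 87.0000
Denominator Σ(z_t−z̄)² = 212.0000
r_1 = 87.0000 / 212.0000 = 0.410

0.410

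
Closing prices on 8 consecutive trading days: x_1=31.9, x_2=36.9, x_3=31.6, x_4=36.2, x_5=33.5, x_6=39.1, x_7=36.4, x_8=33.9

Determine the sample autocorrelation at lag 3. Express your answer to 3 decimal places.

-0.355

Mean x̄ = (31.9 + 36.9 + 31.6 + 36.2 + 33.5 + 39.1 + 36.4 + 33.9)/8 = 34.9375
Numerator Σ_{t=1}^{5}(x_t−x̄)(x_{t+3}−x̄) = -17.2105
Denominator Σ(x_t−x̄)² = 48.4188
r_3 = -17.2105 / 48.4188 = -0.355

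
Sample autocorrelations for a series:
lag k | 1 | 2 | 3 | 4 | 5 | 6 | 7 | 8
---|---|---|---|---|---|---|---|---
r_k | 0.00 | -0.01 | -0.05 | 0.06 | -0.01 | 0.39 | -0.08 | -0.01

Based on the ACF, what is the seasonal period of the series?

The largest autocorrelation is r_6 = 0.39; the remaining lags stay at or below 0.06.
The dominant spike at lag 6 indicates a seasonal period of 6.

6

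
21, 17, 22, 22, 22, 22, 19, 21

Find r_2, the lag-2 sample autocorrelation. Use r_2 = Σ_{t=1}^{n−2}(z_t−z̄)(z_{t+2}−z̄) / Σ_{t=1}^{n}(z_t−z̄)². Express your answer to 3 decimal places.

-0.133

Mean z̄ = (21 + 17 + 22 + 22 + 22 + 22 + 19 + 21)/8 = 20.7500
Σ(z_t−z̄)(z_{t+2}−z̄) = (0.3125) + (-4.6875) + (1.5625) + (1.5625) + (-2.1875) + (0.3125) = -3.1250
Denominator Σ(z_t−z̄)² = 23.5000
r_2 = -3.1250 / 23.5000 = -0.133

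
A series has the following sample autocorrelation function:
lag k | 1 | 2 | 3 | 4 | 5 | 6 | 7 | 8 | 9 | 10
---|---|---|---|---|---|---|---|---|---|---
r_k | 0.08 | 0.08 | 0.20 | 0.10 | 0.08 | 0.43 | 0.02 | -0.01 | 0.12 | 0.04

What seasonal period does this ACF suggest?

The largest autocorrelation is r_6 = 0.43; the remaining lags stay at or below 0.20.
The dominant spike at lag 6 indicates a seasonal period of 6.

6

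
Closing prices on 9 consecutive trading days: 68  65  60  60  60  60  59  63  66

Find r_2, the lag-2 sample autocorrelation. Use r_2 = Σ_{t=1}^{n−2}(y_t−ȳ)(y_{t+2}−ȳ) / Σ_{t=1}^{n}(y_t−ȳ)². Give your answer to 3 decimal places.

Mean ȳ = (68 + 65 + 60 + 60 + 60 + 60 + 59 + 63 + 66)/9 = 62.3333
Σ(y_t−ȳ)(y_{t+2}−ȳ) = (-13.2222) + (-6.2222) + (5.4444) + (5.4444) + (7.7778) + (-1.5556) + (-12.2222) = -14.5556
Denominator Σ(y_t−ȳ)² = 86.0000
r_2 = -14.5556 / 86.0000 = -0.169

-0.169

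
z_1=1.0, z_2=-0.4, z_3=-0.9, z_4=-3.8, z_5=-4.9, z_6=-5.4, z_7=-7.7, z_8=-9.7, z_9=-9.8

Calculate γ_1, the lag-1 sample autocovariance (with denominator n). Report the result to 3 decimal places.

Mean z̄ = (1.0 − 0.4 − 0.9 − 3.8 − 4.9 − 5.4 − 7.7 − 9.7 − 9.8)/9 = -4.6222
Σ_{t=1}^{8}(z_t−z̄)(z_{t+1}−z̄) = 86.8162
γ_1 = 86.8162 / 9 = 9.646

9.646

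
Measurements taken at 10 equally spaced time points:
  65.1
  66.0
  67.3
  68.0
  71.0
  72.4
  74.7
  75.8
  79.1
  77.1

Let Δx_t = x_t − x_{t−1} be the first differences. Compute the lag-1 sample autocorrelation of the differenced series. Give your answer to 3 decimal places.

-0.418

First differences Δx: 0.9, 1.3, 0.7, 3.0, 1.4, 2.3, 1.1, 3.3, -2.0
Mean of differences = 1.3333
Numerator Σ(Δx_t−Δx̄)(Δx_{t+1}−Δx̄) = -8.0844
Denominator Σ(Δx_t−Δx̄)² = 19.3400
r_1(Δx) = -8.0844 / 19.3400 = -0.418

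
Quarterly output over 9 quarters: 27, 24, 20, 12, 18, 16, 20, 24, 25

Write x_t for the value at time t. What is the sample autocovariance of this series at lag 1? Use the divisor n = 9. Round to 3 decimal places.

Mean x̄ = (27 + 24 + 20 + 12 + 18 + 16 + 20 + 24 + 25)/9 = 20.6667
Σ_{t=1}^{8}(x_t−x̄)(x_{t+1}−x̄) = 75.5556
γ_1 = 75.5556 / 9 = 8.395

8.395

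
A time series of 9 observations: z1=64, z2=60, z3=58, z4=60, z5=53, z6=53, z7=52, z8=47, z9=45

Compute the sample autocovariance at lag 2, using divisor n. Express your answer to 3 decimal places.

9.790

Mean z̄ = (64 + 60 + 58 + 60 + 53 + 53 + 52 + 47 + 45)/9 = 54.6667
Σ_{t=1}^{7}(z_t−z̄)(z_{t+2}−z̄) = 88.1111
γ_2 = 88.1111 / 9 = 9.790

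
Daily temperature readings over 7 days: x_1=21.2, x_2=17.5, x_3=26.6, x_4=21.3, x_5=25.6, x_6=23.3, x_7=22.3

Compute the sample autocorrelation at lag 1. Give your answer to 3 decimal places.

Mean x̄ = (21.2 + 17.5 + 26.6 + 21.3 + 25.6 + 23.3 + 22.3)/7 = 22.5429
Numerator Σ_{t=1}^{6}(x_t−x̄)(x_{t+1}−x̄) = -20.3990
Denominator Σ(x_t−x̄)² = 55.2171
r_1 = -20.3990 / 55.2171 = -0.369

-0.369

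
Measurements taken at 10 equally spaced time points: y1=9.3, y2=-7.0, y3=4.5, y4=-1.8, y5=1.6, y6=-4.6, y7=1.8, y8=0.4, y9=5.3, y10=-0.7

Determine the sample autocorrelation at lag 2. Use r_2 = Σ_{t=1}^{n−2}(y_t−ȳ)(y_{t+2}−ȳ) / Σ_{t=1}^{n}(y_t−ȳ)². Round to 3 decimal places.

Mean ȳ = (9.3 − 7.0 + 4.5 − 1.8 + 1.6 − 4.6 + 1.8 + 0.4 + 5.3 − 0.7)/10 = 0.8800
Numerator Σ_{t=1}^{8}(y_t−ȳ)(y_{t+2}−ȳ) = 77.0092
Denominator Σ(y_t−ȳ)² = 206.9360
r_2 = 77.0092 / 206.9360 = 0.372

0.372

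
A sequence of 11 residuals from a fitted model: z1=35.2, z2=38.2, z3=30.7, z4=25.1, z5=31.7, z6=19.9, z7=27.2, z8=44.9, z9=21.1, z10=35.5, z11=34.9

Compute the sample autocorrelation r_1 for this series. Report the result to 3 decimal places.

Mean z̄ = (35.2 + 38.2 + 30.7 + 25.1 + 31.7 + 19.9 + 27.2 + 44.9 + 21.1 + 35.5 + 34.9)/11 = 31.3091
Numerator Σ_{t=1}^{10}(z_t−z̄)(z_{t+1}−z̄) = -155.9428
Denominator Σ(z_t−z̄)² = 568.1491
r_1 = -155.9428 / 568.1491 = -0.274

-0.274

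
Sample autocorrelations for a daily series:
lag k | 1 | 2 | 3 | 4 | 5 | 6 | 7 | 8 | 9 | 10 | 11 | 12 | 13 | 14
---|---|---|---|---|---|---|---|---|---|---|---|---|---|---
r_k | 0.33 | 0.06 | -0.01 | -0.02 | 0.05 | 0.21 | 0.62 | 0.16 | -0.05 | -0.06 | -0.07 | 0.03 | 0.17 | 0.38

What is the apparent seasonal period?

7

The largest autocorrelation is r_7 = 0.62, with a weaker echo at lag 14 (0.38); the remaining lags stay at or below 0.33. The elevated value at lag 1 (0.33), dropping to 0.06 at lag 2, reflects decaying short-term dependence rather than seasonality.
The dominant spike at lag 7 indicates a seasonal period of 7.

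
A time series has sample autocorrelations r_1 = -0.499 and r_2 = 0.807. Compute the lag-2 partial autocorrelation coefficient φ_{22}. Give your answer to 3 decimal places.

0.743

φ_{22} = (r_2 − r_1²) / (1 − r_1²)
r_1² = (-0.499)² = 0.249001
Numerator = 0.807 − 0.2490 = 0.5580; denominator = 1 − 0.2490 = 0.7510
φ_{22} = 0.5580 / 0.7510 = 0.743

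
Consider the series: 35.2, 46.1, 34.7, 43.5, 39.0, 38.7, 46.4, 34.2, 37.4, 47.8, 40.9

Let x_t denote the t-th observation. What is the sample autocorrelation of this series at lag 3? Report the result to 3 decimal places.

0.242

Mean x̄ = (35.2 + 46.1 + 34.7 + 43.5 + 39.0 + 38.7 + 46.4 + 34.2 + 37.4 + 47.8 + 40.9)/11 = 40.3545
Numerator Σ_{t=1}^{8}(x_t−x̄)(x_{t+3}−x̄) = 59.2547
Denominator Σ(x_t−x̄)² = 244.9073
r_3 = 59.2547 / 244.9073 = 0.242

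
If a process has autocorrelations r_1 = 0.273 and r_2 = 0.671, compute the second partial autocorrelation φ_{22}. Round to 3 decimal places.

0.645

φ_{22} = (r_2 − r_1²) / (1 − r_1²)
r_1² = (0.273)² = 0.074529
Numerator = 0.671 − 0.0745 = 0.5965; denominator = 1 − 0.0745 = 0.9255
φ_{22} = 0.5965 / 0.9255 = 0.645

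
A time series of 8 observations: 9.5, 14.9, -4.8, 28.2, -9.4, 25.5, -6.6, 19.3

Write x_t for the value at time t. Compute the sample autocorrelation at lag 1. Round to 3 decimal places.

-0.912

Mean x̄ = (9.5 + 14.9 − 4.8 + 28.2 − 9.4 + 25.5 − 6.6 + 19.3)/8 = 9.5750
Σ(x_t−x̄)(x_{t+1}−x̄) = (-0.3994) + (-76.5469) + (-267.7344) + (-353.4094) + (-302.1769) + (-257.5869) + (-157.3019) = -1415.1556
Denominator Σ(x_t−x̄)² = 1551.7550
r_1 = -1415.1556 / 1551.7550 = -0.912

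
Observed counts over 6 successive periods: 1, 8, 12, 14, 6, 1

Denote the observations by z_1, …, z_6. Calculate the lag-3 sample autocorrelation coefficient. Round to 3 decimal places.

-0.493

Mean z̄ = (1 + 8 + 12 + 14 + 6 + 1)/6 = 7.0000
Deviations from mean: -6.0000, 1.0000, 5.0000, 7.0000, -1.0000, -6.0000
Σ(z_t−z̄)(z_{t+3}−z̄) = (-42.0000) + (-1.0000) + (-30.0000) = -73.0000
Denominator Σ(z_t−z̄)² = 148.0000
r_3 = -73.0000 / 148.0000 = -0.493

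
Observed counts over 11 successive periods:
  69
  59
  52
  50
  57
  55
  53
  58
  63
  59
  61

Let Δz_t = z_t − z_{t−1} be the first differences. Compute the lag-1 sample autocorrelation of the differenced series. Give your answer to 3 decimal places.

0.169

First differences Δz: -10, -7, -2, 7, -2, -2, 5, 5, -4, 2
Mean of differences = -0.8000
Numerator Σ(Δz_t−Δz̄)(Δz_{t+1}−Δz̄) = 46.3600
Denominator Σ(Δz_t−Δz̄)² = 273.6000
r_1(Δz) = 46.3600 / 273.6000 = 0.169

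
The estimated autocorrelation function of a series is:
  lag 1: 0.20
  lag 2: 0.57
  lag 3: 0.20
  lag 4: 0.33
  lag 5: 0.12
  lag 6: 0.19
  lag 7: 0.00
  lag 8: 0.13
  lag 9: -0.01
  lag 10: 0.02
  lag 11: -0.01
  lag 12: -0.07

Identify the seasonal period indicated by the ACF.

The largest autocorrelation is r_2 = 0.57, with a weaker echo at lag 4 (0.33); the remaining lags stay at or below 0.20.
The dominant spike at lag 2 indicates a seasonal period of 2.

2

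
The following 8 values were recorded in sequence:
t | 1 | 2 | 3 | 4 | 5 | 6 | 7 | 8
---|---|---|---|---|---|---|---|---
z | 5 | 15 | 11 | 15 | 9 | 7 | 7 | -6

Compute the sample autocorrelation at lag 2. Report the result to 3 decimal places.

Mean z̄ = (5 + 15 + 11 + 15 + 9 + 7 + 7 − 6)/8 = 7.8750
Deviations from mean: -2.8750, 7.1250, 3.1250, 7.1250, 1.1250, -0.8750, -0.8750, -13.8750
Numerator Σ_{t=1}^{6}(z_t−z̄)(z_{t+2}−z̄) = 50.2188
Denominator Σ(z_t−z̄)² = 314.8750
r_2 = 50.2188 / 314.8750 = 0.159

0.159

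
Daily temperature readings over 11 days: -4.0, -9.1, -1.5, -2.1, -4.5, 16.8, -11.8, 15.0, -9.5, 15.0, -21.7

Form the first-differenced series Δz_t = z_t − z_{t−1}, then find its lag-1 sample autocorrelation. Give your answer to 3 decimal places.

-0.780

First differences Δz: -5.1, 7.6, -0.6, -2.4, 21.3, -28.6, 26.8, -24.5, 24.5, -36.7
Mean of differences = -1.7700
Numerator Σ(Δz_t−Δz̄)(Δz_{t+1}−Δz̄) = -3585.1359
Denominator Σ(Δz_t−Δz̄)² = 4595.8410
r_1(Δz) = -3585.1359 / 4595.8410 = -0.780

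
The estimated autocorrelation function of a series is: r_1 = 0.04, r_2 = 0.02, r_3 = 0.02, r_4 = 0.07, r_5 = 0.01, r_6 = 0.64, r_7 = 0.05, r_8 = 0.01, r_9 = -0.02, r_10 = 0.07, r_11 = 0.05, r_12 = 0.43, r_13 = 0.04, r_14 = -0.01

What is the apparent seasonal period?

6

The largest autocorrelation is r_6 = 0.64, with a weaker echo at lag 12 (0.43); the remaining lags stay at or below 0.07.
The dominant spike at lag 6 indicates a seasonal period of 6.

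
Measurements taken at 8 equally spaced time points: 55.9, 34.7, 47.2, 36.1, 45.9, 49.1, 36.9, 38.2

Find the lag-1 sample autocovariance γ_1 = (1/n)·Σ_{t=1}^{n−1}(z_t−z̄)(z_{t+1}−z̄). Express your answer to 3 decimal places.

Mean z̄ = (55.9 + 34.7 + 47.2 + 36.1 + 45.9 + 49.1 + 36.9 + 38.2)/8 = 43.0000
Deviations: 12.9000, -8.3000, 4.2000, -6.9000, 2.9000, 6.1000, -6.1000, -4.8000
Σ_{t=1}^{7}(z_t−z̄)(z_{t+1}−z̄) = -181.1600
γ_1 = -181.1600 / 8 = -22.645

-22.645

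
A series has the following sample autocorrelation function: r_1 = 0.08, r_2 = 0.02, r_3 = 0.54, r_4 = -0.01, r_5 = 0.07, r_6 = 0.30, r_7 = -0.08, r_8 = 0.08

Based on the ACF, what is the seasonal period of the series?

3

The largest autocorrelation is r_3 = 0.54, with a weaker echo at lag 6 (0.30); the remaining lags stay at or below 0.08.
The dominant spike at lag 3 indicates a seasonal period of 3.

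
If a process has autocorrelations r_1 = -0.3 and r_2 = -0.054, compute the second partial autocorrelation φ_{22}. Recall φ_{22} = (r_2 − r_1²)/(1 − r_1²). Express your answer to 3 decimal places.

-0.158

φ_{22} = (r_2 − r_1²) / (1 − r_1²)
r_1² = (-0.3)² = 0.09
Numerator = -0.054 − 0.0900 = -0.1440; denominator = 1 − 0.0900 = 0.9100
φ_{22} = -0.1440 / 0.9100 = -0.158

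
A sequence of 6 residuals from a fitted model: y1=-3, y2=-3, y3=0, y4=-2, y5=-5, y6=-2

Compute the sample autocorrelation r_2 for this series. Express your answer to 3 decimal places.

-0.556

Mean ȳ = (-3 − 3 + 0 − 2 − 5 − 2)/6 = -2.5000
Σ(y_t−ȳ)(y_{t+2}−ȳ) = (-1.2500) + (-0.2500) + (-6.2500) + (0.2500) = -7.5000
Denominator Σ(y_t−ȳ)² = 13.5000
r_2 = -7.5000 / 13.5000 = -0.556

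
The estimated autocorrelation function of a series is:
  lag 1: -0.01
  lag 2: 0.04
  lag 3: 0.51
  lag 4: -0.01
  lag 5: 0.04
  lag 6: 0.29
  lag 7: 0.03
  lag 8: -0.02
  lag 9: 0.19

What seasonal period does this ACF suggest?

3

The largest autocorrelation is r_3 = 0.51, with weaker echoes at lags 6 (0.29) and 9 (0.19); the remaining lags stay at or below 0.04.
The dominant spike at lag 3 indicates a seasonal period of 3.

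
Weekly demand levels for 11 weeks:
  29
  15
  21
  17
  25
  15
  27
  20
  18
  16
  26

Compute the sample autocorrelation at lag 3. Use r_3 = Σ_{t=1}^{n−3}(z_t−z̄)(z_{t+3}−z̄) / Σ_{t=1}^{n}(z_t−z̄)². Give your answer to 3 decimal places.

-0.384

Mean z̄ = (29 + 15 + 21 + 17 + 25 + 15 + 27 + 20 + 18 + 16 + 26)/11 = 20.8182
Numerator Σ_{t=1}^{8}(z_t−z̄)(z_{t+3}−z̄) = -101.2810
Denominator Σ(z_t−z̄)² = 263.6364
r_3 = -101.2810 / 263.6364 = -0.384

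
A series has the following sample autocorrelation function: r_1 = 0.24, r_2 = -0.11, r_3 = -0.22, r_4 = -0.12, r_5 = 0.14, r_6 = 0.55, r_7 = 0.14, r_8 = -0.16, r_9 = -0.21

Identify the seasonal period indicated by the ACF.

6

The largest autocorrelation is r_6 = 0.55; the remaining lags stay at or below 0.24.
The dominant spike at lag 6 indicates a seasonal period of 6.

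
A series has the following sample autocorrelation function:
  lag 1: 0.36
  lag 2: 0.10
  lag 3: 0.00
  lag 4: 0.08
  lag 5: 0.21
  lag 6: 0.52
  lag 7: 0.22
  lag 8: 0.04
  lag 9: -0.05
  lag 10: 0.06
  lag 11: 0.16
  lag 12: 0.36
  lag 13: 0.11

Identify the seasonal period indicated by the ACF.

6

The largest autocorrelation is r_6 = 0.52; the remaining lags stay at or below 0.36. The elevated value at lag 1 (0.36), dropping to 0.10 at lag 2, reflects decaying short-term dependence rather than seasonality.
The dominant spike at lag 6 indicates a seasonal period of 6.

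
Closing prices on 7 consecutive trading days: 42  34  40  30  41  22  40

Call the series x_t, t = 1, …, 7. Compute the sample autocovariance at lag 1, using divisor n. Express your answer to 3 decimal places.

Mean x̄ = (42 + 34 + 40 + 30 + 41 + 22 + 40)/7 = 35.5714
Σ_{t=1}^{6}(x_t−x̄)(x_{t+1}−x̄) = -205.7551
γ_1 = -205.7551 / 7 = -29.394

-29.394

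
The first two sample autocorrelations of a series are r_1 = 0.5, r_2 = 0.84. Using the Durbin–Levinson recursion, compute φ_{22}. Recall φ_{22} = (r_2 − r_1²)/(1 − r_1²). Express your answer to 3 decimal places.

φ_{22} = (r_2 − r_1²) / (1 − r_1²)
r_1² = (0.5)² = 0.25
Numerator = 0.84 − 0.2500 = 0.5900; denominator = 1 − 0.2500 = 0.7500
φ_{22} = 0.5900 / 0.7500 = 0.787

0.787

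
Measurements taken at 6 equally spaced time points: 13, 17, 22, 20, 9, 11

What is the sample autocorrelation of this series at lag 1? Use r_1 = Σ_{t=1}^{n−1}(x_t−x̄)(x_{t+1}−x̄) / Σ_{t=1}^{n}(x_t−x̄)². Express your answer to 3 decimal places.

0.272

Mean x̄ = (13 + 17 + 22 + 20 + 9 + 11)/6 = 15.3333
Deviations from mean: -2.3333, 1.6667, 6.6667, 4.6667, -6.3333, -4.3333
Σ(x_t−x̄)(x_{t+1}−x̄) = (-3.8889) + (11.1111) + (31.1111) + (-29.5556) + (27.4444) = 36.2222
Denominator Σ(x_t−x̄)² = 133.3333
r_1 = 36.2222 / 133.3333 = 0.272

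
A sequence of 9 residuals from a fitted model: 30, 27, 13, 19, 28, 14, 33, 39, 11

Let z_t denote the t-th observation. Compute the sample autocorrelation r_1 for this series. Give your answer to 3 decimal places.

Mean z̄ = (30 + 27 + 13 + 19 + 28 + 14 + 33 + 39 + 11)/9 = 23.7778
Numerator Σ_{t=1}^{8}(z_t−z̄)(z_{t+1}−z̄) = -168.9383
Denominator Σ(z_t−z̄)² = 781.5556
r_1 = -168.9383 / 781.5556 = -0.216

-0.216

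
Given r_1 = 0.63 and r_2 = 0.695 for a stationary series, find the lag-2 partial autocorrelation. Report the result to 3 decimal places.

φ_{22} = (r_2 − r_1²) / (1 − r_1²)
r_1² = (0.63)² = 0.3969
Numerator = 0.695 − 0.3969 = 0.2981; denominator = 1 − 0.3969 = 0.6031
φ_{22} = 0.2981 / 0.6031 = 0.494

0.494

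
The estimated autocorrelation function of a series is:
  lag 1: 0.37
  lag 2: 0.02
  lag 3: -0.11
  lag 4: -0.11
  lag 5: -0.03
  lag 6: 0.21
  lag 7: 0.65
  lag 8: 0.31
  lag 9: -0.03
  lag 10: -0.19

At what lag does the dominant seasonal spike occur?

The largest autocorrelation is r_7 = 0.65; the remaining lags stay at or below 0.37. The elevated value at lag 1 (0.37), dropping to 0.02 at lag 2, reflects decaying short-term dependence rather than seasonality.
The dominant spike at lag 7 indicates a seasonal period of 7.

7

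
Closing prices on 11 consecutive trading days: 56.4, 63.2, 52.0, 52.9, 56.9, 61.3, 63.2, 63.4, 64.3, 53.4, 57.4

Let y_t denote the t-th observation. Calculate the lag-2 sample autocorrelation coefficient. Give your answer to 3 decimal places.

Mean ȳ = (56.4 + 63.2 + 52.0 + 52.9 + 56.9 + 61.3 + 63.2 + 63.4 + 64.3 + 53.4 + 57.4)/11 = 58.5818
Numerator Σ_{t=1}^{9}(y_t−ȳ)(y_{t+2}−ȳ) = -16.2416
Denominator Σ(y_t−ȳ)² = 217.3964
r_2 = -16.2416 / 217.3964 = -0.075

-0.075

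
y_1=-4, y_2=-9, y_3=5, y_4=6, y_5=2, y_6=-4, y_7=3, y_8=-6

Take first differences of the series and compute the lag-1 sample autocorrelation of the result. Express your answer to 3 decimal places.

-0.341

First differences Δy: -5, 14, 1, -4, -6, 7, -9
Mean of differences = -0.2857
Numerator Σ(Δy_t−Δȳ)(Δy_{t+1}−Δȳ) = -137.6531
Denominator Σ(Δy_t−Δȳ)² = 403.4286
r_1(Δy) = -137.6531 / 403.4286 = -0.341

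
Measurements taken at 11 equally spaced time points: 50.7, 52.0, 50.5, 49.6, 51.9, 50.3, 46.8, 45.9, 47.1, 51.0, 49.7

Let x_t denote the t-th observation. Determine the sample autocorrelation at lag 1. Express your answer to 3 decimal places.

0.478

Mean x̄ = (50.7 + 52.0 + 50.5 + 49.6 + 51.9 + 50.3 + 46.8 + 45.9 + 47.1 + 51.0 + 49.7)/11 = 49.5909
Numerator Σ_{t=1}^{10}(x_t−x̄)(x_{t+1}−x̄) = 20.6881
Denominator Σ(x_t−x̄)² = 43.3091
r_1 = 20.6881 / 43.3091 = 0.478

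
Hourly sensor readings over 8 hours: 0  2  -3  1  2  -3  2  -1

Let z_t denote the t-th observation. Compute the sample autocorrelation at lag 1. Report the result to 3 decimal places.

-0.656

Mean z̄ = (0 + 2 − 3 + 1 + 2 − 3 + 2 − 1)/8 = 0.0000
Deviations from mean: 0.0000, 2.0000, -3.0000, 1.0000, 2.0000, -3.0000, 2.0000, -1.0000
Σ(z_t−z̄)(z_{t+1}−z̄) = (0.0000) + (-6.0000) + (-3.0000) + (2.0000) + (-6.0000) + (-6.0000) + (-2.0000) = -21.0000
Denominator Σ(z_t−z̄)² = 32.0000
r_1 = -21.0000 / 32.0000 = -0.656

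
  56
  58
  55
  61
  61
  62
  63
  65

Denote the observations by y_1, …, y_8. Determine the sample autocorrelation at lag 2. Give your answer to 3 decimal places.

Mean ȳ = (56 + 58 + 55 + 61 + 61 + 62 + 63 + 65)/8 = 60.1250
Numerator Σ_{t=1}^{6}(y_t−ȳ)(y_{t+2}−ȳ) = 28.0938
Denominator Σ(y_t−ȳ)² = 84.8750
r_2 = 28.0938 / 84.8750 = 0.331

0.331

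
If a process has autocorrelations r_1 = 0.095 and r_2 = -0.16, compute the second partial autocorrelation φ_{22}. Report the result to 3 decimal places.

-0.171

φ_{22} = (r_2 − r_1²) / (1 − r_1²)
r_1² = (0.095)² = 0.009025
Numerator = -0.16 − 0.0090 = -0.1690; denominator = 1 − 0.0090 = 0.9910
φ_{22} = -0.1690 / 0.9910 = -0.171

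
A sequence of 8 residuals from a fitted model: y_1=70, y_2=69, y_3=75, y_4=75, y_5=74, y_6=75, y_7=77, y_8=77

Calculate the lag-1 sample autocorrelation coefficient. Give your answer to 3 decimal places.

0.452

Mean ȳ = (70 + 69 + 75 + 75 + 74 + 75 + 77 + 77)/8 = 74.0000
Deviations from mean: -4.0000, -5.0000, 1.0000, 1.0000, 0.0000, 1.0000, 3.0000, 3.0000
Numerator Σ_{t=1}^{7}(y_t−ȳ)(y_{t+1}−ȳ) = 28.0000
Denominator Σ(y_t−ȳ)² = 62.0000
r_1 = 28.0000 / 62.0000 = 0.452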